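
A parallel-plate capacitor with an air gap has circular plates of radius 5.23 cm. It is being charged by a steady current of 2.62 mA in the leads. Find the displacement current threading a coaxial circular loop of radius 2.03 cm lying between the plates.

Between the plates the displacement current equals the wire current: I_d = 2.62 mA = 2.62×10^-3 A.
Since J_d is uniform, the enclosed fraction is (r/R)² = 0.1507, giving I_d,enc = 3.95×10^-4 A.

3.95×10^-4 A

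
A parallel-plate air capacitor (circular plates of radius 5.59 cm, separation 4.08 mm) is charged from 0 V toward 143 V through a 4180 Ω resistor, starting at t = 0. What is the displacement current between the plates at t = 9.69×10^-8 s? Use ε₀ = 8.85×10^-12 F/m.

With C = ε₀A/d = (8.85×10^-12)(9.817×10^-3)/(4.08×10^-3) = 2.129×10^-11 F, the time constant is τ = RC = 8.899×10^-8 s, so t/τ = 1.089 and e^(−t/τ) = 0.3366.
I_d = I_cond = (V₀/R) e^(−t/τ) = (0.03421)(0.3366) = 0.0115 A.

0.0115 A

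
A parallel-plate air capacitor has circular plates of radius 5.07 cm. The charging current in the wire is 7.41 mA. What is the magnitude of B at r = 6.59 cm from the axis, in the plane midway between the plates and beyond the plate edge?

2.25×10^-8 T

By continuity the displacement current in the gap matches the conduction current: I_d = 7.41×10^-3 A.
With r > R the enclosed displacement current is the full I_d; B = μ₀ I_d / (2πr) = 2.25×10^-8 T.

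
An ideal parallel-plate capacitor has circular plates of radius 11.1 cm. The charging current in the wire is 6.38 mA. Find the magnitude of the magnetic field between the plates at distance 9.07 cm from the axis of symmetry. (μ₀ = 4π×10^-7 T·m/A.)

No conduction current crosses the gap, so I_d there equals the 6.38×10^-3 A in the leads.
∮B·dl = μ₀ I_d,enc with I_d,enc = I_d r²/R² = 4.260×10^-3 A; so B = μ₀ I_d,enc/(2πr) = 9.39×10^-9 T.

9.39×10^-9 T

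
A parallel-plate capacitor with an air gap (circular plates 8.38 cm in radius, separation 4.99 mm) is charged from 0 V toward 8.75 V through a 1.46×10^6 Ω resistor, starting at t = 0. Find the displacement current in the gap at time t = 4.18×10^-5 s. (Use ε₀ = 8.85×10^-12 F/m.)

2.88×10^-6 A

C = ε₀A/d = (8.85×10^-12)(0.02206)/(4.99×10^-3) = 3.912×10^-11 F and τ = RC = 5.712×10^-5 s. I_d in the gap equals the RC charging current.
I_d(t) = (V₀/R) e^(−t/τ) = 5.993×10^-6 · e^(−0.7318) = 2.88×10^-6 A.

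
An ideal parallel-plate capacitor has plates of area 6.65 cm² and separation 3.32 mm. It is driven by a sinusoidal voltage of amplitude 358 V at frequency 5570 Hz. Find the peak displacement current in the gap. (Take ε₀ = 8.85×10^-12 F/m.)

2.22×10^-5 A

(dE/dt)_max = V₀ω/d = 3.774×10^9 V/(m·s); ω = 2πf = 3.500×10^4 rad/s.
I_d,max = ε₀ A (dE/dt)_max = (8.85×10^-12)(6.65×10^-4)(3.774×10^9) = 2.22×10^-5 A.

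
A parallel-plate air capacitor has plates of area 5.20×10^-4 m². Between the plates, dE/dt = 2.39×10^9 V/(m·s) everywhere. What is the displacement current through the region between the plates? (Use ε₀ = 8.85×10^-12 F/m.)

1.10×10^-5 A

The displacement current is ε₀ times dΦ_E/dt = ε₀ A dE/dt = (8.85×10^-12)(5.20×10^-4)(2.39×10^9) = 1.10×10^-5 A.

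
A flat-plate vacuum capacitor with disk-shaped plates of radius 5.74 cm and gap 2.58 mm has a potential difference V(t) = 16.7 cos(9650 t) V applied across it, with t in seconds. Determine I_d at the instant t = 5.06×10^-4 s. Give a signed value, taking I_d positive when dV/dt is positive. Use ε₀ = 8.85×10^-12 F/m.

dV/dt = (16.7)(9650)·−sin(4.8829) = 1.588×10^5 V/s.
I_d = C dV/dt with C = ε₀A/d = (8.85×10^-12)(0.01035)/(2.58×10^-3) = 3.550×10^-11 F, so I_d = (3.550×10^-11)(1.588×10^5) = 5.64×10^-6 A.

5.64×10^-6 A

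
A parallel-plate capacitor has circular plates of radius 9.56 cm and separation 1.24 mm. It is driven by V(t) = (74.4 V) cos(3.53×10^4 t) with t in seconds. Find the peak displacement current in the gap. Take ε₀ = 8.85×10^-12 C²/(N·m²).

5.38×10^-4 A

(dE/dt)_max = V₀ω/d = 2.118×10^9 V/(m·s); ω = 3.53×10^4 rad/s.
I_d,max = ε₀ A (dE/dt)_max = (8.85×10^-12)(0.02871)(2.118×10^9) = 5.38×10^-4 A.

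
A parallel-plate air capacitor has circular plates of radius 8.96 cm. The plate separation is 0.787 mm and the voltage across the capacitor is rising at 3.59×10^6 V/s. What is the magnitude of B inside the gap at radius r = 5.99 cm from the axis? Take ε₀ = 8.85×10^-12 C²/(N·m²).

1.52×10^-9 T

With E = V/d, dE/dt = 4.562×10^9 V/(m·s) and πR² = 0.02522 m², giving I_d = ε₀ πR² dE/dt = 1.018×10^-3 A.
For r < R the Ampère–Maxwell law gives B(2πr) = μ₀ I_d (r²/R²), so B = μ₀ I_d r/(2πR²) = (4π×10^-7)(1.018×10^-3)(0.0599)/(2π·0.0896²) = 1.52×10^-9 T.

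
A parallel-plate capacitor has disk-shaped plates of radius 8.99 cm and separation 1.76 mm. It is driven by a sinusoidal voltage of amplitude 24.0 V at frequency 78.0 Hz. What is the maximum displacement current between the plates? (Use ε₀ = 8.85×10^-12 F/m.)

The displacement current equals the conduction current C dV/dt, which peaks at C V₀ ω.
With C = ε₀A/d = (8.85×10^-12)(0.02539)/(1.76×10^-3) = 1.277×10^-10 F and ω = 2πf = 490.1 rad/s, I_d,max = (1.277×10^-10)(24.0)(490.1) = 1.50×10^-6 A.

1.50×10^-6 A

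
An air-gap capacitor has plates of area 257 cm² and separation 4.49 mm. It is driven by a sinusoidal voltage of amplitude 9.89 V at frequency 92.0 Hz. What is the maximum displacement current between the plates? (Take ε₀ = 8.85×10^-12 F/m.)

2.90×10^-7 A

The displacement current equals the conduction current C dV/dt, which peaks at C V₀ ω.
With C = ε₀A/d = (8.85×10^-12)(0.0257)/(4.49×10^-3) = 5.066×10^-11 F and ω = 2πf = 578.1 rad/s, I_d,max = (5.066×10^-11)(9.89)(578.1) = 2.90×10^-7 A.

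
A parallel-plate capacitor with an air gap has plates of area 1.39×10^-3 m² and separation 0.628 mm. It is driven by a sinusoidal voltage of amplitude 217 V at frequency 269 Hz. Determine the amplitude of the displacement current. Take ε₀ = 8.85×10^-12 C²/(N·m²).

7.18×10^-6 A

(dE/dt)_max = V₀ω/d = 5.840×10^8 V/(m·s); ω = 2πf = 1690 rad/s.
I_d,max = ε₀ A (dE/dt)_max = (8.85×10^-12)(1.39×10^-3)(5.840×10^8) = 7.18×10^-6 A.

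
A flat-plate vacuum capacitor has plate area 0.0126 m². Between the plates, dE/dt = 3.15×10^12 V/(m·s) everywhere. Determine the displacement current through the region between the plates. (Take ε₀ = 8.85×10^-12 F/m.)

0.351 A

The displacement current is ε₀ times dΦ_E/dt = ε₀ A dE/dt = (8.85×10^-12)(0.0126)(3.15×10^12) = 0.351 A.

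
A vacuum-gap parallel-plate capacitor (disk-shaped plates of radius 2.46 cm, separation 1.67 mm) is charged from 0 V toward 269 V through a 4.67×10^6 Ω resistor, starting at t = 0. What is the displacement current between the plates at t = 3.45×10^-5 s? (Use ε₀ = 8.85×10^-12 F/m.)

C = ε₀A/d = (8.85×10^-12)(1.901×10^-3)/(1.67×10^-3) = 1.007×10^-11 F, so τ = RC = 4.703×10^-5 s.
The conduction current is I(t) = (V₀/R) e^(−t/τ), and the displacement current between the plates equals it.
t/τ = 0.7336; I_d = (269/4.67×10^6) · e^(−0.7336) = (5.760×10^-5)(0.4802) = 2.77×10^-5 A.

2.77×10^-5 A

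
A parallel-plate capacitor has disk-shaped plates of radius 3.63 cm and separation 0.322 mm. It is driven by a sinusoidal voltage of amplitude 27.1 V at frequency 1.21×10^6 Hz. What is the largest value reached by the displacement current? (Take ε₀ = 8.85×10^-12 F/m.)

0.0234 A

(dE/dt)_max = V₀ω/d = 6.399×10^11 V/(m·s); ω = 2πf = 7.603×10^6 rad/s.
I_d,max = ε₀ A (dE/dt)_max = (8.85×10^-12)(4.140×10^-3)(6.399×10^11) = 0.0234 A.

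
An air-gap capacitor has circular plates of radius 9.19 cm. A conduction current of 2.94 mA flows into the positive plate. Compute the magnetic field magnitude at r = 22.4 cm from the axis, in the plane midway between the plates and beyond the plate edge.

No conduction current crosses the gap, so I_d there equals the 2.94×10^-3 A in the leads.
Outside the plates the loop encloses all of I_d, so B·2πr = μ₀ I_d and B = 2.62×10^-9 T.

2.62×10^-9 T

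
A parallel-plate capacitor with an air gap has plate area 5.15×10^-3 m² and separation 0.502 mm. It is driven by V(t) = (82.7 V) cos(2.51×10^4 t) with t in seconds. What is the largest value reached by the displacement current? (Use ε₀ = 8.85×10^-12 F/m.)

The displacement current equals the conduction current C dV/dt, which peaks at C V₀ ω.
With C = ε₀A/d = (8.85×10^-12)(5.15×10^-3)/(5.02×10^-4) = 9.079×10^-11 F and ω = 2.51×10^4 rad/s, I_d,max = (9.079×10^-11)(82.7)(2.51×10^4) = 1.88×10^-4 A.

1.88×10^-4 A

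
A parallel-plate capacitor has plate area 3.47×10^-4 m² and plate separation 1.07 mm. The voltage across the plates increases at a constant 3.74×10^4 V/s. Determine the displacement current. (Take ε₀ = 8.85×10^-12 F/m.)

The field between the plates is E = V/d, so dE/dt = (3.74×10^4)/(1.07×10^-3 m) = 3.495×10^7 V/(m·s).
I_d = ε₀ A (dE/dt) = (8.85×10^-12)(3.47×10^-4)(3.495×10^7) = 1.07×10^-7 A.

1.07×10^-7 A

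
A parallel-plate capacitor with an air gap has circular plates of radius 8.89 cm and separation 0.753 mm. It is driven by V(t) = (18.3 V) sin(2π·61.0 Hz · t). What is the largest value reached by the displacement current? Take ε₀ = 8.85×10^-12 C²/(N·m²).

2.05×10^-6 A

C = ε₀A/d = (8.85×10^-12)(0.02483)/(7.53×10^-4) = 2.918×10^-10 F; ω = 2πf = 383.3 rad/s.
I_d = C dV/dt, so |I_d|_max = C V₀ ω = (2.918×10^-10)(18.3)(383.3) = 2.05×10^-6 A.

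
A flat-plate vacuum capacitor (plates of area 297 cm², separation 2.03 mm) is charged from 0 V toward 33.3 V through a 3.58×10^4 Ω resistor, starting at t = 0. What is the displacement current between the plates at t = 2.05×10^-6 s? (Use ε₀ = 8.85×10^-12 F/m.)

5.98×10^-4 A

C = ε₀A/d = (8.85×10^-12)(0.0297)/(2.03×10^-3) = 1.295×10^-10 F and τ = RC = 4.636×10^-6 s. I_d in the gap equals the RC charging current.
I_d(t) = (V₀/R) e^(−t/τ) = 9.302×10^-4 · e^(−0.4422) = 5.98×10^-4 A.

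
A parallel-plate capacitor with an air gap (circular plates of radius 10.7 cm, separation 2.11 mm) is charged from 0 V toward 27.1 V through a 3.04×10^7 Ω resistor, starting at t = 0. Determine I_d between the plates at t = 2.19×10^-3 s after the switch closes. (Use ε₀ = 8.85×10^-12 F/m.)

5.53×10^-7 A

With C = ε₀A/d = (8.85×10^-12)(0.03597)/(2.11×10^-3) = 1.509×10^-10 F, the time constant is τ = RC = 4.587×10^-3 s, so t/τ = 0.4774 and e^(−t/τ) = 0.6204.
I_d = I_cond = (V₀/R) e^(−t/τ) = (8.914×10^-7)(0.6204) = 5.53×10^-7 A.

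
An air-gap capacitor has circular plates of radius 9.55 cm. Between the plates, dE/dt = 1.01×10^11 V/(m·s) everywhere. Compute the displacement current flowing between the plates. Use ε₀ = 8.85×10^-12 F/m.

0.0256 A

The displacement current is ε₀ times dΦ_E/dt = ε₀ A dE/dt = (8.85×10^-12)(0.02865)(1.01×10^11) = 0.0256 A.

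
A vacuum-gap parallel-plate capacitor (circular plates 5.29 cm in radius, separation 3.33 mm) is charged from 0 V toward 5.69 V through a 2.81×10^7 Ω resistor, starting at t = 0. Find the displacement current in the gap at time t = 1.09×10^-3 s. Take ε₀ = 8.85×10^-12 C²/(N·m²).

C = ε₀A/d = (8.85×10^-12)(8.791×10^-3)/(3.33×10^-3) = 2.336×10^-11 F and τ = RC = 6.564×10^-4 s. I_d in the gap equals the RC charging current.
I_d(t) = (V₀/R) e^(−t/τ) = 2.025×10^-7 · e^(−1.661) = 3.85×10^-8 A.

3.85×10^-8 A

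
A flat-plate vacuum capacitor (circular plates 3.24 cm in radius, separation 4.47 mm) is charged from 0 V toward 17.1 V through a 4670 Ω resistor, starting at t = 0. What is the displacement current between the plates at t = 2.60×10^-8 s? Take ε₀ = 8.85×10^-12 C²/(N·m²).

1.56×10^-3 A

C = ε₀A/d = (8.85×10^-12)(3.298×10^-3)/(4.47×10^-3) = 6.530×10^-12 F and τ = RC = 3.050×10^-8 s. I_d in the gap equals the RC charging current.
I_d(t) = (V₀/R) e^(−t/τ) = 3.662×10^-3 · e^(−0.8525) = 1.56×10^-3 A.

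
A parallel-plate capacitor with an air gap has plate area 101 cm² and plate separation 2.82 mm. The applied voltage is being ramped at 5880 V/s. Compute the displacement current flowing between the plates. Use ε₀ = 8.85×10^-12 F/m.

1.86×10^-7 A

The displacement current equals the charging current C dV/dt. With C = ε₀A/d = (8.85×10^-12)(0.0101)/(2.82×10^-3) = 3.170×10^-11 F, I_d = (3.170×10^-11)(5880) = 1.86×10^-7 A.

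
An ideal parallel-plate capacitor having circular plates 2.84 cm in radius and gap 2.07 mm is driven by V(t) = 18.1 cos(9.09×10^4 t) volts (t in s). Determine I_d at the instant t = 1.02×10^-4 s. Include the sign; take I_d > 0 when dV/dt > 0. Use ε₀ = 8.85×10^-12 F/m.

-2.72×10^-6 A

dE/dt = (V₀ω/d)·−sin(ωt) with ωt = 9.2718 rad: (18.1)(9.09×10^4)(-0.1524)/(2.07×10^-3) = -1.211×10^8 V/(m·s).
I_d = ε₀ A dE/dt = (8.85×10^-12)(2.534×10^-3)(-1.211×10^8) = -2.72×10^-6 A.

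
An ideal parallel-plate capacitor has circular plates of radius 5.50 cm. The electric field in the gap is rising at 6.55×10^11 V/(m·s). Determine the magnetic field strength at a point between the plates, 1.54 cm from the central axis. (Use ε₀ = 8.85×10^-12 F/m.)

I_d = ε₀ dΦ_E/dt = ε₀ πR² (dE/dt) = (8.85×10^-12)(9.503×10^-3)(6.55×10^11) = 0.05509 A through the full plate area.
∮B·dl = μ₀ I_d,enc with I_d,enc = I_d r²/R² = 4.319×10^-3 A; so B = μ₀ I_d,enc/(2πr) = 5.61×10^-8 T.

5.61×10^-8 T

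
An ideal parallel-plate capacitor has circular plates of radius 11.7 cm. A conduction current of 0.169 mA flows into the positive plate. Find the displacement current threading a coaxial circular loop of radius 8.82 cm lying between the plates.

9.60×10^-5 A

No conduction current crosses the gap, so I_d there equals the 1.69×10^-4 A in the leads.
Since J_d is uniform, the enclosed fraction is (r/R)² = 0.5683, giving I_d,enc = 9.60×10^-5 A.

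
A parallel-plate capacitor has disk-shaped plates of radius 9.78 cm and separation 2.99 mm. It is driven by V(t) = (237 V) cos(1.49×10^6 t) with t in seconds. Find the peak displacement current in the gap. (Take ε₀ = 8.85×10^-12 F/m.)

0.0314 A

The displacement current equals the conduction current C dV/dt, which peaks at C V₀ ω.
With C = ε₀A/d = (8.85×10^-12)(0.03005)/(2.99×10^-3) = 8.894×10^-11 F and ω = 1.49×10^6 rad/s, I_d,max = (8.894×10^-11)(237)(1.49×10^6) = 0.0314 A.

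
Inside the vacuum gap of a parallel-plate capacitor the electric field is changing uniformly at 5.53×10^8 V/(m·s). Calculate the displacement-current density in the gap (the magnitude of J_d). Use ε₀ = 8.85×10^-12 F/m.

The displacement-current density is ε₀ ∂E/∂t = (8.85×10^-12)(5.53×10^8) = 4.89×10^-3 A/m².

4.89×10^-3 A/m²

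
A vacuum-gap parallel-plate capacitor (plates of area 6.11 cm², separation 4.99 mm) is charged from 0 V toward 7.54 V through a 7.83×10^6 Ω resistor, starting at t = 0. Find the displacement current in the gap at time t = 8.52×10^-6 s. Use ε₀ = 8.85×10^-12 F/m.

3.53×10^-7 A

With C = ε₀A/d = (8.85×10^-12)(6.11×10^-4)/(4.99×10^-3) = 1.084×10^-12 F, the time constant is τ = RC = 8.488×10^-6 s, so t/τ = 1.004 and e^(−t/τ) = 0.3664.
I_d = I_cond = (V₀/R) e^(−t/τ) = (9.630×10^-7)(0.3664) = 3.53×10^-7 A.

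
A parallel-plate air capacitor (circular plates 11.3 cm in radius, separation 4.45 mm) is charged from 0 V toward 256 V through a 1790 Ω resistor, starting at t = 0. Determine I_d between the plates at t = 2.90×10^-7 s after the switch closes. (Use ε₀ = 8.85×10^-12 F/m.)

0.0188 A

C = ε₀A/d = (8.85×10^-12)(0.04011)/(4.45×10^-3) = 7.977×10^-11 F, so τ = RC = 1.428×10^-7 s.
The conduction current is I(t) = (V₀/R) e^(−t/τ), and the displacement current between the plates equals it.
t/τ = 2.031; I_d = (256/1790) · e^(−2.031) = (0.1430)(0.1312) = 0.0188 A.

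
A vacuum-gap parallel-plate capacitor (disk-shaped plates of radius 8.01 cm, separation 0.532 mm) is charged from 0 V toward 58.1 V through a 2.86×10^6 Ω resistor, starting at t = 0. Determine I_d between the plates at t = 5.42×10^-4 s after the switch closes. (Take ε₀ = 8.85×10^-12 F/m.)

With C = ε₀A/d = (8.85×10^-12)(0.02016)/(5.32×10^-4) = 3.354×10^-10 F, the time constant is τ = RC = 9.592×10^-4 s, so t/τ = 0.5651 and e^(−t/τ) = 0.5683.
I_d = I_cond = (V₀/R) e^(−t/τ) = (2.031×10^-5)(0.5683) = 1.15×10^-5 A.

1.15×10^-5 A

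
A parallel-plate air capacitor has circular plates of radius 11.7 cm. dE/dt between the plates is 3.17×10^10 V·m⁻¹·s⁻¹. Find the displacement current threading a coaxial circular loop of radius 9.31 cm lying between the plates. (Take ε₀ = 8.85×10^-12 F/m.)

Through the whole plate area (πR² = 0.04301 m²), I_d = ε₀ πR² dE/dt = 0.01207 A.
The field is uniform, so I_d,enc = I_d (r/R)² = (0.01207)(9.31/11.7)² = 7.64×10^-3 A.

7.64×10^-3 A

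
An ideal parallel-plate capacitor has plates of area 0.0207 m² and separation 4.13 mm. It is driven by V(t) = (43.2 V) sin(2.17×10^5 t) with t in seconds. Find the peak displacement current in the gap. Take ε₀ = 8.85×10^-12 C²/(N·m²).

C = ε₀A/d = (8.85×10^-12)(0.0207)/(4.13×10^-3) = 4.436×10^-11 F; ω = 2.17×10^5 rad/s.
I_d = C dV/dt, so |I_d|_max = C V₀ ω = (4.436×10^-11)(43.2)(2.17×10^5) = 4.16×10^-4 A.

4.16×10^-4 A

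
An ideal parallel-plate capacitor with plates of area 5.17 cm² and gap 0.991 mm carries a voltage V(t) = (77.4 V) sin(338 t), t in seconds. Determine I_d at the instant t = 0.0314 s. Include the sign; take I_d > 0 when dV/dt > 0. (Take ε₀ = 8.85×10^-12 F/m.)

-4.51×10^-8 A

dE/dt = (V₀ω/d)·cos(ωt) with ωt = 10.6132 rad: (77.4)(338)(-0.3731)/(9.91×10^-4) = -9.849×10^6 V/(m·s).
I_d = ε₀ A dE/dt = (8.85×10^-12)(5.17×10^-4)(-9.849×10^6) = -4.51×10^-8 A.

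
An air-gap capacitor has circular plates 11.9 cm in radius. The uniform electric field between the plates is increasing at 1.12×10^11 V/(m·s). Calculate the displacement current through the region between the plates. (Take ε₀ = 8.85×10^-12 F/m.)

With a uniform field, Φ_E = EA, so I_d = ε₀ A dE/dt = 0.0441 A.

0.0441 A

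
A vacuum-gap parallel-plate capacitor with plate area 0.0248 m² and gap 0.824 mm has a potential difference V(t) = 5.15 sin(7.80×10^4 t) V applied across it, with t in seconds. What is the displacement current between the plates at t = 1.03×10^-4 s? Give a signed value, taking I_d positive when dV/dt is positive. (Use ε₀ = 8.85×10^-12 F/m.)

dV/dt = (5.15)(7.80×10^4)·cos(8.034) = -7.192×10^4 V/s.
I_d = C dV/dt with C = ε₀A/d = (8.85×10^-12)(0.0248)/(8.24×10^-4) = 2.664×10^-10 F, so I_d = (2.664×10^-10)(-7.192×10^4) = -1.92×10^-5 A.

-1.92×10^-5 A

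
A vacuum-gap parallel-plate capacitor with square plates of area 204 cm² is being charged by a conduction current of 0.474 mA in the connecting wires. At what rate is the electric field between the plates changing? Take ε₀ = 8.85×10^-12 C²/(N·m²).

2.63×10^9 V/(m·s)

By continuity, I_d in the gap equals the 0.474 mA flowing in the wire.
Then dE/dt = I_d/(ε₀A) = 2.63×10^9 V/(m·s).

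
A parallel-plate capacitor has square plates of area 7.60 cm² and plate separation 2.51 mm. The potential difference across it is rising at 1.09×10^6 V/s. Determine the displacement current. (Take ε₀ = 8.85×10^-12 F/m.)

2.92×10^-6 A

E = V/d so dE/dt = (dV/dt)/d = 4.343×10^8 V/(m·s), and I_d = ε₀ A dE/dt = (8.85×10^-12)(7.60×10^-4)(4.343×10^8) = 2.92×10^-6 A.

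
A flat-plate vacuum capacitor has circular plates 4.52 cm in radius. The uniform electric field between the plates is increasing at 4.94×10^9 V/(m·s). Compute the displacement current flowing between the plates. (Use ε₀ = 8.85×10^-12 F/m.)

I_d = ε₀ A (dE/dt) = (8.85×10^-12)(6.418×10^-3 m²)(4.94×10^9) = 2.81×10^-4 A.

2.81×10^-4 A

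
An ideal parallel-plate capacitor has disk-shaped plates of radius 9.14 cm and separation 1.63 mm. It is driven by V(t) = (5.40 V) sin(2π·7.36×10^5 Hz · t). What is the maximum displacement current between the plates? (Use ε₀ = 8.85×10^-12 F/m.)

The displacement current equals the conduction current C dV/dt, which peaks at C V₀ ω.
With C = ε₀A/d = (8.85×10^-12)(0.02624)/(1.63×10^-3) = 1.425×10^-10 F and ω = 2πf = 4.624×10^6 rad/s, I_d,max = (1.425×10^-10)(5.40)(4.624×10^6) = 3.56×10^-3 A.

3.56×10^-3 A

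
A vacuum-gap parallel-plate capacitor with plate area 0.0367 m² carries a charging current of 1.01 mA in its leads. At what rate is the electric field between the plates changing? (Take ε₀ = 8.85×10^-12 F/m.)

The displacement current between the plates equals the conduction current, I_d = 1.01 mA.
Since I_d = ε₀ A dE/dt, dE/dt = I_d/(ε₀A) = (1.01×10^-3)/((8.85×10^-12)(0.0367)) = 3.11×10^9 V/(m·s).

3.11×10^9 V/(m·s)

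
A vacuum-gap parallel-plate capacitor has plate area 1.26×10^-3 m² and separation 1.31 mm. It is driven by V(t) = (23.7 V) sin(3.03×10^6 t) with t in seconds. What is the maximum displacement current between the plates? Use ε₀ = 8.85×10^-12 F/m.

6.11×10^-4 A

C = ε₀A/d = (8.85×10^-12)(1.26×10^-3)/(1.31×10^-3) = 8.512×10^-12 F; ω = 3.03×10^6 rad/s.
I_d = C dV/dt, so |I_d|_max = C V₀ ω = (8.512×10^-12)(23.7)(3.03×10^6) = 6.11×10^-4 A.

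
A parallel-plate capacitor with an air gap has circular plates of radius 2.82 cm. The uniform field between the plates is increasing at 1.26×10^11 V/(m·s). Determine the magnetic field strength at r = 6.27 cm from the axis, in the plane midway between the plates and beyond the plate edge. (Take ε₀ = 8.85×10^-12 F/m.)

8.89×10^-9 T

Through the whole plate area (πR² = 2.498×10^-3 m²), I_d = ε₀ πR² dE/dt = 2.786×10^-3 A.
For r ≥ R the full I_d is enclosed: B = μ₀ I_d/(2πr) = (4π×10^-7)(2.786×10^-3)/(2π·0.0627) = 8.89×10^-9 T.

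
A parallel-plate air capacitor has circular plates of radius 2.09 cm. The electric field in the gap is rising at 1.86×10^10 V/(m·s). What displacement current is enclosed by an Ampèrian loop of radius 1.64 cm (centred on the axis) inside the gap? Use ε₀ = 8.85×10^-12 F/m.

Through the whole plate area (πR² = 1.372×10^-3 m²), I_d = ε₀ πR² dE/dt = 2.258×10^-4 A.
Through an area πr² the displacement current is I_d·(πr²/πR²) = I_d (r/R)² = 1.39×10^-4 A.

1.39×10^-4 A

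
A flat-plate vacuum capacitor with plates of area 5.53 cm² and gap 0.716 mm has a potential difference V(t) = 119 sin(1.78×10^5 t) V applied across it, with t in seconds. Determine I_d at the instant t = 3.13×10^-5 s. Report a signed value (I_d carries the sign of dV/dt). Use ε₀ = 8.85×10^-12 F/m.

1.10×10^-4 A

dE/dt = (V₀ω/d)·cos(ωt) with ωt = 5.5714 rad: (119)(1.78×10^5)(0.7572)/(7.16×10^-4) = 2.240×10^10 V/(m·s).
I_d = ε₀ A dE/dt = (8.85×10^-12)(5.53×10^-4)(2.240×10^10) = 1.10×10^-4 A.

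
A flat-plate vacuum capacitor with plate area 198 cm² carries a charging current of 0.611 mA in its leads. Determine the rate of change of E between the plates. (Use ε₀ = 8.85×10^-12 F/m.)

By continuity, I_d in the gap equals the 0.611 mA flowing in the wire.
Since I_d = ε₀ A dE/dt, dE/dt = I_d/(ε₀A) = (6.11×10^-4)/((8.85×10^-12)(0.0198)) = 3.49×10^9 V/(m·s).

3.49×10^9 V/(m·s)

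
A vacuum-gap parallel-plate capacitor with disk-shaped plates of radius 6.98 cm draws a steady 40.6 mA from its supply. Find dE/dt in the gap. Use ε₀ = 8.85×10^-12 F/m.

Charge continuity gives I_d = I = 0.0406 A between the plates.
Inverting I_d = ε₀ A dE/dt gives dE/dt = 0.0406 / (8.85×10^-12 · 0.01531) = 3.00×10^11 V/(m·s).

3.00×10^11 V/(m·s)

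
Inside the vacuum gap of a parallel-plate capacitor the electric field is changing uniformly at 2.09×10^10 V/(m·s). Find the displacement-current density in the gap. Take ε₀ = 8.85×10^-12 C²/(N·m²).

J_d = ε₀ dE/dt = (8.85×10^-12)(2.09×10^10) = 0.185 A/m².

0.185 A/m²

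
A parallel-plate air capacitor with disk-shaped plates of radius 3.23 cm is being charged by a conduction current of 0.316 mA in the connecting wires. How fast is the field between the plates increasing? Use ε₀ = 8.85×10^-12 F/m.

1.09×10^10 V/(m·s)

By continuity, I_d in the gap equals the 0.316 mA flowing in the wire.
Since I_d = ε₀ A dE/dt, dE/dt = I_d/(ε₀A) = (3.16×10^-4)/((8.85×10^-12)(3.278×10^-3)) = 1.09×10^10 V/(m·s).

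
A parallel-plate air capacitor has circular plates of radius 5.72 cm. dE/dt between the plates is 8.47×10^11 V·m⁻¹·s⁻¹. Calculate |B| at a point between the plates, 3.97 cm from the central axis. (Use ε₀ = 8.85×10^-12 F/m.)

1.87×10^-7 T

Total displacement current: I_d = ε₀(πR²)(dE/dt) = (8.85×10^-12)(0.01028)(8.47×10^11) = 0.07706 A.
∮B·dl = μ₀ I_d,enc with I_d,enc = I_d r²/R² = 0.03712 A; so B = μ₀ I_d,enc/(2πr) = 1.87×10^-7 T.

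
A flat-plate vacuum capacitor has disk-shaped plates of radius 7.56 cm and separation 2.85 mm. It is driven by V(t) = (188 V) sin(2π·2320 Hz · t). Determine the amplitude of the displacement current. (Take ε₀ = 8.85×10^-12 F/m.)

1.53×10^-4 A

(dE/dt)_max = V₀ω/d = 9.618×10^8 V/(m·s); ω = 2πf = 1.458×10^4 rad/s.
I_d,max = ε₀ A (dE/dt)_max = (8.85×10^-12)(0.01796)(9.618×10^8) = 1.53×10^-4 A.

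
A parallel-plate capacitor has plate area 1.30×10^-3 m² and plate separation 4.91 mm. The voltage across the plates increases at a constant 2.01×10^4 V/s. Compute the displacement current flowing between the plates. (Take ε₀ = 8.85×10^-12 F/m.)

The field between the plates is E = V/d, so dE/dt = (2.01×10^4)/(4.91×10^-3 m) = 4.094×10^6 V/(m·s).
I_d = ε₀ A (dE/dt) = (8.85×10^-12)(1.30×10^-3)(4.094×10^6) = 4.71×10^-8 A.

4.71×10^-8 A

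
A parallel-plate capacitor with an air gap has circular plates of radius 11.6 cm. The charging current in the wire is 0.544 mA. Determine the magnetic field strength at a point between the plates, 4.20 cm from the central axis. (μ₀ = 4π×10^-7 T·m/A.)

Between the plates the displacement current equals the wire current: I_d = 0.544 mA = 5.44×10^-4 A.
An Ampèrian loop of radius r encloses a fraction (r/R)² of I_d. Then B·2πr = μ₀ I_d (r/R)², giving B = μ₀ I_d r/(2πR²) = 3.40×10^-10 T.

3.40×10^-10 T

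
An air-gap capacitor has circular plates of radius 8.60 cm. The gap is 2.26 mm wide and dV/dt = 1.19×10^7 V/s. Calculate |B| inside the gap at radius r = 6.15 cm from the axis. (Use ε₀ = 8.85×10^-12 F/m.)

dE/dt = (dV/dt)/d = 5.265×10^9 V/(m·s); I_d = ε₀(πR²)(dE/dt) = (8.85×10^-12)(0.02324)(5.265×10^9) = 1.083×10^-3 A.
For r < R the Ampère–Maxwell law gives B(2πr) = μ₀ I_d (r²/R²), so B = μ₀ I_d r/(2πR²) = (4π×10^-7)(1.083×10^-3)(0.0615)/(2π·0.0860²) = 1.80×10^-9 T.

1.80×10^-9 T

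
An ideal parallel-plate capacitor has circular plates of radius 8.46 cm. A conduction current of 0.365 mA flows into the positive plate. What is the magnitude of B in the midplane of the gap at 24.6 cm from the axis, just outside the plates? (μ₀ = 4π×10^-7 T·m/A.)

2.97×10^-10 T

Between the plates the displacement current equals the wire current: I_d = 0.365 mA = 3.65×10^-4 A.
With r > R the enclosed displacement current is the full I_d; B = μ₀ I_d / (2πr) = 2.97×10^-10 T.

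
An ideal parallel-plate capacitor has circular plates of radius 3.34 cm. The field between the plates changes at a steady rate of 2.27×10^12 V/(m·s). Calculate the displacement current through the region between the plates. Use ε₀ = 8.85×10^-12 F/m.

The displacement current is ε₀ times dΦ_E/dt = ε₀ A dE/dt = (8.85×10^-12)(3.505×10^-3)(2.27×10^12) = 0.0704 A.

0.0704 A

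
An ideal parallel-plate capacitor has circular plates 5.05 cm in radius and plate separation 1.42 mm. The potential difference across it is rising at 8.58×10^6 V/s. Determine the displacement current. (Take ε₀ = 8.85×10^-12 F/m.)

The field between the plates is E = V/d, so dE/dt = (8.58×10^6)/(1.42×10^-3 m) = 6.042×10^9 V/(m·s).
I_d = ε₀ A (dE/dt) = (8.85×10^-12)(8.012×10^-3)(6.042×10^9) = 4.28×10^-4 A.

4.28×10^-4 A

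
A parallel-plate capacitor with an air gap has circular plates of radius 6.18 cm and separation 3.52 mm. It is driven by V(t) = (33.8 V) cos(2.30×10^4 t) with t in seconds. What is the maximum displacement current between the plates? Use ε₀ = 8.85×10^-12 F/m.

The displacement current equals the conduction current C dV/dt, which peaks at C V₀ ω.
With C = ε₀A/d = (8.85×10^-12)(0.01200)/(3.52×10^-3) = 3.017×10^-11 F and ω = 2.30×10^4 rad/s, I_d,max = (3.017×10^-11)(33.8)(2.30×10^4) = 2.35×10^-5 A.

2.35×10^-5 A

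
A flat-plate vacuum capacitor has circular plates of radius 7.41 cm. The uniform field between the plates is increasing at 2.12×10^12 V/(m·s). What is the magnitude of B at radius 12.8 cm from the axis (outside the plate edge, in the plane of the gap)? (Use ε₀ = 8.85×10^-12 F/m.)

5.06×10^-7 T

I_d = ε₀ dΦ_E/dt = ε₀ πR² (dE/dt) = (8.85×10^-12)(0.01725)(2.12×10^12) = 0.3236 A through the full plate area.
For r ≥ R the full I_d is enclosed: B = μ₀ I_d/(2πr) = (4π×10^-7)(0.3236)/(2π·0.128) = 5.06×10^-7 T.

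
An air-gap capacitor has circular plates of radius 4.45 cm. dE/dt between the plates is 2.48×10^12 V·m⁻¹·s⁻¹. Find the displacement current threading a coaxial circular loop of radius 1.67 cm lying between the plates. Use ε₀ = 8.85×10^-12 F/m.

I_d = ε₀ dΦ_E/dt = ε₀ πR² (dE/dt) = (8.85×10^-12)(6.221×10^-3)(2.48×10^12) = 0.1365 A through the full plate area.
The field is uniform, so I_d,enc = I_d (r/R)² = (0.1365)(1.67/4.45)² = 0.0192 A.

0.0192 A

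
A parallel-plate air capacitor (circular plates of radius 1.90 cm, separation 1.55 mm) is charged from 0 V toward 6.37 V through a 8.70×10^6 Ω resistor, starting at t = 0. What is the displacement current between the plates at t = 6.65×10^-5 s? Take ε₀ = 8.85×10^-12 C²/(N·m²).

2.25×10^-7 A

C = ε₀A/d = (8.85×10^-12)(1.134×10^-3)/(1.55×10^-3) = 6.475×10^-12 F and τ = RC = 5.633×10^-5 s. I_d in the gap equals the RC charging current.
I_d(t) = (V₀/R) e^(−t/τ) = 7.322×10^-7 · e^(−1.181) = 2.25×10^-7 A.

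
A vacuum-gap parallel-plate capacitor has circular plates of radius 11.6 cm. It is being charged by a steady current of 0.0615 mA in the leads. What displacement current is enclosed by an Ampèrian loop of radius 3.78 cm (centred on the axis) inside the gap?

6.53×10^-6 A

By continuity the displacement current in the gap matches the conduction current: I_d = 6.15×10^-5 A.
Through an area πr² the displacement current is I_d·(πr²/πR²) = I_d (r/R)² = 6.53×10^-6 A.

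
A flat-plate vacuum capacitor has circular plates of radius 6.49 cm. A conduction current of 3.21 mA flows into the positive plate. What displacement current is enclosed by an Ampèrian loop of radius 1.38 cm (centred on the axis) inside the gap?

1.45×10^-4 A

No conduction current crosses the gap, so I_d there equals the 3.21×10^-3 A in the leads.
The field is uniform, so I_d,enc = I_d (r/R)² = (3.21×10^-3)(1.38/6.49)² = 1.45×10^-4 A.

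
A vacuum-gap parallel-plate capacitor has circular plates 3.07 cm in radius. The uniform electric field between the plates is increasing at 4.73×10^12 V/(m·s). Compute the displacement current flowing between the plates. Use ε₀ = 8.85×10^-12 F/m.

0.124 A

I_d = ε₀ A (dE/dt) = (8.85×10^-12)(2.961×10^-3 m²)(4.73×10^12) = 0.124 A.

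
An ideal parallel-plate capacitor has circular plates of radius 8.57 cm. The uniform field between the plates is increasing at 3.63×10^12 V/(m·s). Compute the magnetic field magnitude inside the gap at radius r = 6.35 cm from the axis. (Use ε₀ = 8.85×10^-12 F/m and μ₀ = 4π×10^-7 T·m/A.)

1.28×10^-6 T

Total displacement current: I_d = ε₀(πR²)(dE/dt) = (8.85×10^-12)(0.02307)(3.63×10^12) = 0.7411 A.
An Ampèrian loop of radius r encloses a fraction (r/R)² of I_d. Then B·2πr = μ₀ I_d (r/R)², giving B = μ₀ I_d r/(2πR²) = 1.28×10^-6 T.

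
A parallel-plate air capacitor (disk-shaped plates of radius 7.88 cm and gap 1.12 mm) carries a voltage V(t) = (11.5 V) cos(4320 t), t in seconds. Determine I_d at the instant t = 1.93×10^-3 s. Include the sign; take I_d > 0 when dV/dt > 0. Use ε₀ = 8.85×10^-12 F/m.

-6.78×10^-6 A

C = ε₀A/d = (8.85×10^-12)(0.01951)/(1.12×10^-3) = 1.542×10^-10 F. dV/dt = V₀ω·−sin(ωt); at ωt = 8.3376 rad this factor is -0.8853.
I_d = C dV/dt = (1.542×10^-10)(11.5)(4320)(-0.8853) = -6.78×10^-6 A.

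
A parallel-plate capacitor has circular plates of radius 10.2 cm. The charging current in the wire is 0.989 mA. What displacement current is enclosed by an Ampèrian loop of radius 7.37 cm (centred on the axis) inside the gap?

5.16×10^-4 A

Between the plates the displacement current equals the wire current: I_d = 0.989 mA = 9.89×10^-4 A.
The field is uniform, so I_d,enc = I_d (r/R)² = (9.89×10^-4)(7.37/10.2)² = 5.16×10^-4 A.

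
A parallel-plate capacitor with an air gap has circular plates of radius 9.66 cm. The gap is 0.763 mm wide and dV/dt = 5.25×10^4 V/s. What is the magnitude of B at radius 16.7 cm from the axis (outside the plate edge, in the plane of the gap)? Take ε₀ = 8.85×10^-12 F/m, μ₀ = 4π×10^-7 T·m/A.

2.14×10^-11 T

dE/dt = (dV/dt)/d = 6.881×10^7 V/(m·s); I_d = ε₀(πR²)(dE/dt) = (8.85×10^-12)(0.02932)(6.881×10^7) = 1.785×10^-5 A.
Outside the plates the loop encloses all of I_d, so B·2πr = μ₀ I_d and B = 2.14×10^-11 T.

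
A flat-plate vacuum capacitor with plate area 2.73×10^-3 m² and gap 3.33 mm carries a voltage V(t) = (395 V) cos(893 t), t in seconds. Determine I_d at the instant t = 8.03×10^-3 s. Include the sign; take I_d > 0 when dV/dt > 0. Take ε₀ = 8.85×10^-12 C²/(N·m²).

C = ε₀A/d = (8.85×10^-12)(2.73×10^-3)/(3.33×10^-3) = 7.255×10^-12 F. dV/dt = V₀ω·−sin(ωt); at ωt = 7.17079 rad this factor is -0.7756.
I_d = C dV/dt = (7.255×10^-12)(395)(893)(-0.7756) = -1.98×10^-6 A.

-1.98×10^-6 A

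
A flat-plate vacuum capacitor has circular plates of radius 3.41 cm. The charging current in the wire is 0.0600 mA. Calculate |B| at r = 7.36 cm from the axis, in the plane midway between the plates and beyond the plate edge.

1.63×10^-10 T

By continuity the displacement current in the gap matches the conduction current: I_d = 6.00×10^-5 A.
For r ≥ R the full I_d is enclosed: B = μ₀ I_d/(2πr) = (4π×10^-7)(6.00×10^-5)/(2π·0.0736) = 1.63×10^-10 T.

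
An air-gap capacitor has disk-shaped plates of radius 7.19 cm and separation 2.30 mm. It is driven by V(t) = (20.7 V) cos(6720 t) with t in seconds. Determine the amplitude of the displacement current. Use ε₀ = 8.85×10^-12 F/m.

8.69×10^-6 A

C = ε₀A/d = (8.85×10^-12)(0.01624)/(2.30×10^-3) = 6.249×10^-11 F; ω = 6720 rad/s.
I_d = C dV/dt, so |I_d|_max = C V₀ ω = (6.249×10^-11)(20.7)(6720) = 8.69×10^-6 A.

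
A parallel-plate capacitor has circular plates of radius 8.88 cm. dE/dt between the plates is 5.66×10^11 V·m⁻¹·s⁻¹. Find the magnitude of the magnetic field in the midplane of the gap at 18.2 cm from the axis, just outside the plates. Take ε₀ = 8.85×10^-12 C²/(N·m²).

1.36×10^-7 T

Through the whole plate area (πR² = 0.02477 m²), I_d = ε₀ πR² dE/dt = 0.1241 A.
For r ≥ R the full I_d is enclosed: B = μ₀ I_d/(2πr) = (4π×10^-7)(0.1241)/(2π·0.182) = 1.36×10^-7 T.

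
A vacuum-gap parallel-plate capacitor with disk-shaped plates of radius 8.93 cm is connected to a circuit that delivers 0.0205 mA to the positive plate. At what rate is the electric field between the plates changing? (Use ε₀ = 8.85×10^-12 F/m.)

9.25×10^7 V/(m·s)

Charge continuity gives I_d = I = 2.05×10^-5 A between the plates.
Then dE/dt = I_d/(ε₀A) = 9.25×10^7 V/(m·s).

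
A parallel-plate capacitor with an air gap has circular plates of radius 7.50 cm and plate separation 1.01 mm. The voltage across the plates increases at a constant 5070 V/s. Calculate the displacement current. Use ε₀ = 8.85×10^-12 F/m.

The displacement current equals the charging current C dV/dt. With C = ε₀A/d = (8.85×10^-12)(0.01767)/(1.01×10^-3) = 1.548×10^-10 F, I_d = (1.548×10^-10)(5070) = 7.85×10^-7 A.

7.85×10^-7 A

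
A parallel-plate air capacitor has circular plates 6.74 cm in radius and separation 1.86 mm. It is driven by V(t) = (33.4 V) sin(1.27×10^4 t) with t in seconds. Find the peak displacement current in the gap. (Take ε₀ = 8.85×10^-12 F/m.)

C = ε₀A/d = (8.85×10^-12)(0.01427)/(1.86×10^-3) = 6.790×10^-11 F; ω = 1.27×10^4 rad/s.
I_d = C dV/dt, so |I_d|_max = C V₀ ω = (6.790×10^-11)(33.4)(1.27×10^4) = 2.88×10^-5 A.

2.88×10^-5 A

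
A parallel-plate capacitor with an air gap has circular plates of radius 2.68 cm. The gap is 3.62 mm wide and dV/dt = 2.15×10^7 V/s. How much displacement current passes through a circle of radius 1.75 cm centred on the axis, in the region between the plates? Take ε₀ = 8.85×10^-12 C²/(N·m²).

5.06×10^-5 A

dE/dt = (dV/dt)/d = 5.939×10^9 V/(m·s); I_d = ε₀(πR²)(dE/dt) = (8.85×10^-12)(2.256×10^-3)(5.939×10^9) = 1.186×10^-4 A.
The field is uniform, so I_d,enc = I_d (r/R)² = (1.186×10^-4)(1.75/2.68)² = 5.06×10^-5 A.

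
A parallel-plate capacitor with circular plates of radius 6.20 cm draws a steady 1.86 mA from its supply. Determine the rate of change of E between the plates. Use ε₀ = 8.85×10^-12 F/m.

By continuity, I_d in the gap equals the 1.86 mA flowing in the wire.
Then dE/dt = I_d/(ε₀A) = 1.74×10^10 V/(m·s).

1.74×10^10 V/(m·s)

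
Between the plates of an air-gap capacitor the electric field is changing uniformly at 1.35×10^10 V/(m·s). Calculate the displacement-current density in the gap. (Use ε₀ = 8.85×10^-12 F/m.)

The displacement-current density is ε₀ ∂E/∂t = (8.85×10^-12)(1.35×10^10) = 0.119 A/m².

0.119 A/m²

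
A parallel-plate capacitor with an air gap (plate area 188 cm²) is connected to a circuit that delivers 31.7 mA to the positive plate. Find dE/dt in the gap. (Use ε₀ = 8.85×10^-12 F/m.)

The displacement current between the plates equals the conduction current, I_d = 31.7 mA.
Inverting I_d = ε₀ A dE/dt gives dE/dt = 0.0317 / (8.85×10^-12 · 0.0188) = 1.91×10^11 V/(m·s).

1.91×10^11 V/(m·s)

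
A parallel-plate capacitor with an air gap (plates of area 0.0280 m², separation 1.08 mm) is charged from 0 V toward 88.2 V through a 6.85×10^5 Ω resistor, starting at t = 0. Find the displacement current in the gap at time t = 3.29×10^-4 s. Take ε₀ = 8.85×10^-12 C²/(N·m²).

1.59×10^-5 A

C = ε₀A/d = (8.85×10^-12)(0.0280)/(1.08×10^-3) = 2.294×10^-10 F and τ = RC = 1.571×10^-4 s. I_d in the gap equals the RC charging current.
I_d(t) = (V₀/R) e^(−t/τ) = 1.288×10^-4 · e^(−2.094) = 1.59×10^-5 A.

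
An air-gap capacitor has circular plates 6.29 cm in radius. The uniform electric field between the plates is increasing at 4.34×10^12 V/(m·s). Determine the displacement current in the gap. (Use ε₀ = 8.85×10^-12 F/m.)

With a uniform field, Φ_E = EA, so I_d = ε₀ A dE/dt = 0.477 A.

0.477 A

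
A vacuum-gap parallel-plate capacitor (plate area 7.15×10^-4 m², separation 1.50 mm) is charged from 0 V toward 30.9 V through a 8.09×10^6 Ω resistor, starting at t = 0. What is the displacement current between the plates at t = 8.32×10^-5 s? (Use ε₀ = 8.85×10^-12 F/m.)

3.34×10^-7 A

C = ε₀A/d = (8.85×10^-12)(7.15×10^-4)/(1.50×10^-3) = 4.219×10^-12 F and τ = RC = 3.413×10^-5 s. I_d in the gap equals the RC charging current.
I_d(t) = (V₀/R) e^(−t/τ) = 3.820×10^-6 · e^(−2.438) = 3.34×10^-7 A.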